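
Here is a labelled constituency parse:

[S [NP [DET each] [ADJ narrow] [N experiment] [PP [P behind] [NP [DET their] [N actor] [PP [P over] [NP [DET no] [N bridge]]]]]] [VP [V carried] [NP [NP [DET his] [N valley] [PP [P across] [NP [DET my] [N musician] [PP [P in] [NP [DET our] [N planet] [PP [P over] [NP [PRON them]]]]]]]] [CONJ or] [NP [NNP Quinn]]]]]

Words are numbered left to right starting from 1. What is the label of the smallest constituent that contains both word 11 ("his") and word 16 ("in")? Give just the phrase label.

NP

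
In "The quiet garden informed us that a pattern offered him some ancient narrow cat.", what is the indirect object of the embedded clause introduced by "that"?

him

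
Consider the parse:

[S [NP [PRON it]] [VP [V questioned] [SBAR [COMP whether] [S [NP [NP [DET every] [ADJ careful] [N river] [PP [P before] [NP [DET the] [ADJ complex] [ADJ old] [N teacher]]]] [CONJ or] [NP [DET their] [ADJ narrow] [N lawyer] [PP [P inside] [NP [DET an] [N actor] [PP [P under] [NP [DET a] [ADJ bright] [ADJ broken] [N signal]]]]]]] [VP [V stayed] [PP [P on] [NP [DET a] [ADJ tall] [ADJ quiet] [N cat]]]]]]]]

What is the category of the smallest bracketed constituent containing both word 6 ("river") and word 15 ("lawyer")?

NP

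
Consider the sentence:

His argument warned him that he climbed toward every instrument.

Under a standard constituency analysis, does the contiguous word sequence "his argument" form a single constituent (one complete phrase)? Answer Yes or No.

The sequence corresponds to a single NP node — the noun phrase "his argument".

Yes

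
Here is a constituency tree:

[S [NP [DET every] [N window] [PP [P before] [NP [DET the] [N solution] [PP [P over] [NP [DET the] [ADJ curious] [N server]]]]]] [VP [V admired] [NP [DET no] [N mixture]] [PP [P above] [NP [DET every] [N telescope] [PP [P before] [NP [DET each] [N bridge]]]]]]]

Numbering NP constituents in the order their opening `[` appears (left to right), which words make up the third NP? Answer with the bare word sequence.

In left-to-right order the NP constituents are "every window before the solution over the curious server"; "the solution over the curious server"; "the curious server"; "no mixture"; "every telescope before each bridge"; "each bridge". Number 3 is "the curious server".

the curious server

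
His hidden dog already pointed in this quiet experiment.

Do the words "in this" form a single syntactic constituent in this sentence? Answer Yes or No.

The sequence begins inside the preposition "in" and ends inside the noun phrase "this quiet experiment"; it crosses a phrase boundary, so no single node in the tree spans exactly those words.

No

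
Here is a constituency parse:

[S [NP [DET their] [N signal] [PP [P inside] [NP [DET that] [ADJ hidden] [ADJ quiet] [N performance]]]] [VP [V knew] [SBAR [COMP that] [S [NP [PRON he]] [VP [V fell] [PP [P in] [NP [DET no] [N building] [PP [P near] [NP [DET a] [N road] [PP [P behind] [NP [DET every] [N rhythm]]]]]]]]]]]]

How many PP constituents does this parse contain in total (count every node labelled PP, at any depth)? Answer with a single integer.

Listing each PP by its span: [PP inside that hidden quiet performance]; [PP in no building near a road behind every rhythm]; [PP near a road behind every rhythm]; [PP behind every rhythm] — that makes 4.

4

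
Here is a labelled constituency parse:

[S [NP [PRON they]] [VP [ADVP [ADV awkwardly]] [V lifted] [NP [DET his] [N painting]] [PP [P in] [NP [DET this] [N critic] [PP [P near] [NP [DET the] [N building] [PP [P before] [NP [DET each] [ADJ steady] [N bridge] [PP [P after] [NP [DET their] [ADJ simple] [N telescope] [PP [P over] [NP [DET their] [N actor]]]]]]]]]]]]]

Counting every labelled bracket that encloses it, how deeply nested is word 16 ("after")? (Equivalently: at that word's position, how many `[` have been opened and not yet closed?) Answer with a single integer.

10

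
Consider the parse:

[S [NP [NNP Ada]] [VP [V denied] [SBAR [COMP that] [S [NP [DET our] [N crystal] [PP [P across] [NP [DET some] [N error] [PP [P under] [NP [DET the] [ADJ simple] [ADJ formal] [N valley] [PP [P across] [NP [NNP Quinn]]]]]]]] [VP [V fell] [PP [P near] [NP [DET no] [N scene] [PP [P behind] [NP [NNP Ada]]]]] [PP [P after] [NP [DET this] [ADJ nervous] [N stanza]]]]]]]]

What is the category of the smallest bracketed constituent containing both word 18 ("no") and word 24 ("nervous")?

Word 18 lies under S → VP → SBAR → S → VP → PP → NP → DET; word 24 lies under S → VP → SBAR → S → VP → PP → NP → ADJ. The lowest shared node is the VP.

VP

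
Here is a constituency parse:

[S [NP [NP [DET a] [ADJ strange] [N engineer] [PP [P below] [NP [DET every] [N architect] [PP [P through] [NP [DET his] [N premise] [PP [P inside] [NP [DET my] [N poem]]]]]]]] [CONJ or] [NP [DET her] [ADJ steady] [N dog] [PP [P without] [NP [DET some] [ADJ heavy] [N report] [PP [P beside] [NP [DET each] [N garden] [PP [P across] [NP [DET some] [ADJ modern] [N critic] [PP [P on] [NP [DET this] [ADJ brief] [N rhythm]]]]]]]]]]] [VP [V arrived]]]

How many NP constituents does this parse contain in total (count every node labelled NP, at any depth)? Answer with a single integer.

10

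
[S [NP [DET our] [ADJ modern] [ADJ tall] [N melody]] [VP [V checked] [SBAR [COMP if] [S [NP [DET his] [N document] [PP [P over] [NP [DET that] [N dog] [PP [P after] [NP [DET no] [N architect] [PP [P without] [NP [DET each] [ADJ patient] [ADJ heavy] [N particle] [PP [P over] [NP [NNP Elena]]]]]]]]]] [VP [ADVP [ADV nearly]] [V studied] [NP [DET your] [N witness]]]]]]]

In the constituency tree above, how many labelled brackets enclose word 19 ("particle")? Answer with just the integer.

12

Counting open brackets not yet closed at "particle": [S [VP [SBAR [S [NP [PP [NP [PP [NP [PP [NP [N = 12.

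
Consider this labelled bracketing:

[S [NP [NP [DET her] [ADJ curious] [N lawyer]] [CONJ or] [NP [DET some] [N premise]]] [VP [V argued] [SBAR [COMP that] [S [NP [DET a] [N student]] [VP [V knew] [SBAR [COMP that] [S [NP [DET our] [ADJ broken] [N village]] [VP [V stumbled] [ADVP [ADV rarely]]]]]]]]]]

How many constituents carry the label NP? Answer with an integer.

5

Scanning left to right, an opening `[NP` appears at word positions 1, 1, 5, 9, 13 — 5 in total.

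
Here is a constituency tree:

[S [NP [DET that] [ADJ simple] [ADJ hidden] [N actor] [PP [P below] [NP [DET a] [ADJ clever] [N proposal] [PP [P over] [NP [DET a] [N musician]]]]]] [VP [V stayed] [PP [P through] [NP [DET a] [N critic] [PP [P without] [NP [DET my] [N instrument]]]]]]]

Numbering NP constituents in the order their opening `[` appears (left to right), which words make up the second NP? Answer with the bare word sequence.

a clever proposal over a musician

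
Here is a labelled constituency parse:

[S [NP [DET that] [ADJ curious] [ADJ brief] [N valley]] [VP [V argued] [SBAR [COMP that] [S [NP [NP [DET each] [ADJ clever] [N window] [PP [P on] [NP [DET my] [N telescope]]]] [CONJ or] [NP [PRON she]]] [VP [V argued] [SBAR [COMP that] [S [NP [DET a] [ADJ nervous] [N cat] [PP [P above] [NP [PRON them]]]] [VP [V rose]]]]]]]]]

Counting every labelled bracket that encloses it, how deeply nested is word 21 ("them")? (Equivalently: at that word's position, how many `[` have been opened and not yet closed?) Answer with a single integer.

11

The word sits inside PRON, which is inside NP, inside PP, inside NP, inside S, inside SBAR, inside VP, inside S, inside SBAR, inside VP, inside S — 11 brackets in all.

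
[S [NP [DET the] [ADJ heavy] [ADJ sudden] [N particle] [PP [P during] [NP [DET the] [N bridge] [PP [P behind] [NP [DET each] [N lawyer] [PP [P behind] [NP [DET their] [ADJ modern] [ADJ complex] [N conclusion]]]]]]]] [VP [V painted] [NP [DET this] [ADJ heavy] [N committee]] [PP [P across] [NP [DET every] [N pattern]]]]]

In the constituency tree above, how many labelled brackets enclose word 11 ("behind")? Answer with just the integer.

8

Counting open brackets not yet closed at "behind": [S [NP [PP [NP [PP [NP [PP [P = 8.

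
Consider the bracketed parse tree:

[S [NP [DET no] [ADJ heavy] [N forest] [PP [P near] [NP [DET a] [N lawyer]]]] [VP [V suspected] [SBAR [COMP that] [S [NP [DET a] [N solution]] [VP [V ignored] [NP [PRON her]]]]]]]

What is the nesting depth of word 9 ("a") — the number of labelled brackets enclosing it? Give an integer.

6

Path from the root down to the word: S → VP → SBAR → S → NP → DET. That is 6 enclosing brackets.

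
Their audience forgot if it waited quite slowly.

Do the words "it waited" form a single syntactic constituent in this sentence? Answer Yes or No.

No

"it" belongs to the noun phrase "it" while "waited" belongs to the verb phrase "waited quite slowly"; a span that runs across that boundary is not a single phrase.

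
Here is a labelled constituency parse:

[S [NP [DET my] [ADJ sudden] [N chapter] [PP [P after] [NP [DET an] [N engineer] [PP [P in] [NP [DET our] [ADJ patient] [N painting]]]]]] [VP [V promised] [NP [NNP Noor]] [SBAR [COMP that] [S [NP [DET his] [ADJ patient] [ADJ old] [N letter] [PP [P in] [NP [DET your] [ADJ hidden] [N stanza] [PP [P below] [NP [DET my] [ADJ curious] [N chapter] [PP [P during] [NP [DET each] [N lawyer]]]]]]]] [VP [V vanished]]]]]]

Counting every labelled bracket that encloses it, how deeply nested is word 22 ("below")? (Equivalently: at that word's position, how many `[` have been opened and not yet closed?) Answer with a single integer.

9

Counting open brackets not yet closed at "below": [S [VP [SBAR [S [NP [PP [NP [PP [P = 9.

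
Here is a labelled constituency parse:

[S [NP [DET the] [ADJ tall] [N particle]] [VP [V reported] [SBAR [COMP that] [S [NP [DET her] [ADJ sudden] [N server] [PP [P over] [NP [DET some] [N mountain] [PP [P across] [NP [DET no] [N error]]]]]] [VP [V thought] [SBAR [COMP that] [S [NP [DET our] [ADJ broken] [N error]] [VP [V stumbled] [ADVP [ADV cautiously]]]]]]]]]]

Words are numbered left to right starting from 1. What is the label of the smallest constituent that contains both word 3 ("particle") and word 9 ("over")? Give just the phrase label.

Word 3 lies under S → NP → N; word 9 lies under S → VP → SBAR → S → NP → PP → P. The lowest shared node is the S.

S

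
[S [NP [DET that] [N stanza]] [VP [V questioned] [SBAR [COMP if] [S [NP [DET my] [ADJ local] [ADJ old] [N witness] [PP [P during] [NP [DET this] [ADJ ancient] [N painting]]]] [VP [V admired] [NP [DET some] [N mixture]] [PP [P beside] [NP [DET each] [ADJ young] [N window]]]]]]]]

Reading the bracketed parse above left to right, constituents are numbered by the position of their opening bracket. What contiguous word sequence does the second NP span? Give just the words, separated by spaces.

my local old witness during this ancient painting

In left-to-right order the NP constituents are "that stanza"; "my local old witness during this ancient painting"; "this ancient painting"; "some mixture"; "each young window". Number 2 is "my local old witness during this ancient painting".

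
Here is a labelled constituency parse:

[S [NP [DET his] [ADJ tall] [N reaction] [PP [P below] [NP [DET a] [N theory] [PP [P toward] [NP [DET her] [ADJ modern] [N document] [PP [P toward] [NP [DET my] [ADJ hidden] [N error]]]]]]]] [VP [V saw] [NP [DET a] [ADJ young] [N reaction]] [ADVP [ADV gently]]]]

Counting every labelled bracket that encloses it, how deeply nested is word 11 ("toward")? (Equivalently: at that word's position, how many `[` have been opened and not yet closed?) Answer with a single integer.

8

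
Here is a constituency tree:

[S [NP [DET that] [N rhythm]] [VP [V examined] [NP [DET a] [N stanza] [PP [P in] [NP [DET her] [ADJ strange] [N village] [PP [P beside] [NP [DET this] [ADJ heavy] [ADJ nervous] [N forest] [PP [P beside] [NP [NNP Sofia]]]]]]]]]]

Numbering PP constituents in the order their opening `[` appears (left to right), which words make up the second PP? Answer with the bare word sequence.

beside this heavy nervous forest beside Sofia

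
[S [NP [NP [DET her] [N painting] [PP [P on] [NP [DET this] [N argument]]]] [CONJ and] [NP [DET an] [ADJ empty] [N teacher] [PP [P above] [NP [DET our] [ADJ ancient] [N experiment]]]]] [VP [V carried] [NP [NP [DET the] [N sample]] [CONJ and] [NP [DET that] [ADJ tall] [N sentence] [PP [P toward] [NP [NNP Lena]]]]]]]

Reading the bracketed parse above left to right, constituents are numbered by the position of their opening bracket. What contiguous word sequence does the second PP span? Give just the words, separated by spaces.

Opening `[PP` markers occur at word positions 3, 10, 21; the second of these opens the constituent [PP above our ancient experiment].

above our ancient experiment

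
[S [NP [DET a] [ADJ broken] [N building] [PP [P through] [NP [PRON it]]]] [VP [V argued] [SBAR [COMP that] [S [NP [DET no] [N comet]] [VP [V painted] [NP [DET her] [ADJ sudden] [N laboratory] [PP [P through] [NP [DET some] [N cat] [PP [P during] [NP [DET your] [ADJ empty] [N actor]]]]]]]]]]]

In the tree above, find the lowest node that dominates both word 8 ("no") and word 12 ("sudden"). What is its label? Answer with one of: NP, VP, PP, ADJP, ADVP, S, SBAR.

S

Both words fall inside [S no comet painted her sudden laboratory through some cat during your empty actor] (words 8–20), and no smaller constituent contains them both. Label: S.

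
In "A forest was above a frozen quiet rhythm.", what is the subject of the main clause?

The subject of the main clause is the NP immediately before the verb "was": "a forest".

a forest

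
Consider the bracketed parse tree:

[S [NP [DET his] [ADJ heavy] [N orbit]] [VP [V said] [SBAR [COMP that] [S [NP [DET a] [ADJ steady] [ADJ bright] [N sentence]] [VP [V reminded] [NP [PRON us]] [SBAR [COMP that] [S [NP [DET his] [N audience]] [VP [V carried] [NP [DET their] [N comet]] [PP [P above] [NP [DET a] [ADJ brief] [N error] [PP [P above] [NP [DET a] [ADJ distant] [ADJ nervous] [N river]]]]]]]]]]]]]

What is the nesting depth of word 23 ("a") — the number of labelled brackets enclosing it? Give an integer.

13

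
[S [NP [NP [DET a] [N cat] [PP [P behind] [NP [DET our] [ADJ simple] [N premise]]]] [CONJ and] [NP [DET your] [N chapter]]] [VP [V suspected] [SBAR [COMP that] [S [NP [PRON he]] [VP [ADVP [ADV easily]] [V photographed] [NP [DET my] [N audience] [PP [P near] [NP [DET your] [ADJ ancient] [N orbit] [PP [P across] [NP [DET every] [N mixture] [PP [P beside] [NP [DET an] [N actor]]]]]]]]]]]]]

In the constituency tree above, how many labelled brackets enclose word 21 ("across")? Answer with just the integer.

10

The word sits inside P, which is inside PP, inside NP, inside PP, inside NP, inside VP, inside S, inside SBAR, inside VP, inside S — 10 brackets in all.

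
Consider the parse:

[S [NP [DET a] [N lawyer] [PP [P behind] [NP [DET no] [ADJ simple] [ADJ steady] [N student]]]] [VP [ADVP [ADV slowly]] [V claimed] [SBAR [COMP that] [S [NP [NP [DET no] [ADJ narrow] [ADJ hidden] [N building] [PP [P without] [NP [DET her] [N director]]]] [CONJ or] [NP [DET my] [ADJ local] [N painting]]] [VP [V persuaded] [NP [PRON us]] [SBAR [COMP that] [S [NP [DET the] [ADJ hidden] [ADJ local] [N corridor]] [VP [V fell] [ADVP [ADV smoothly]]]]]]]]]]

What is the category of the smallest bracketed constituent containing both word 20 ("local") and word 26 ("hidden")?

S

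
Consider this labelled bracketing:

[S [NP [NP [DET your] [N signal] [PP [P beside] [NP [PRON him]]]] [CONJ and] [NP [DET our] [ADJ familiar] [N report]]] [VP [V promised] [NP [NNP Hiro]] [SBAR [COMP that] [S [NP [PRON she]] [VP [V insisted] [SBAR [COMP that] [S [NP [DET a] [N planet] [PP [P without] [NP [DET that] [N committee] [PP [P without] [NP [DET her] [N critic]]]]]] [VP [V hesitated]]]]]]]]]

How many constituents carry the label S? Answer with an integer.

3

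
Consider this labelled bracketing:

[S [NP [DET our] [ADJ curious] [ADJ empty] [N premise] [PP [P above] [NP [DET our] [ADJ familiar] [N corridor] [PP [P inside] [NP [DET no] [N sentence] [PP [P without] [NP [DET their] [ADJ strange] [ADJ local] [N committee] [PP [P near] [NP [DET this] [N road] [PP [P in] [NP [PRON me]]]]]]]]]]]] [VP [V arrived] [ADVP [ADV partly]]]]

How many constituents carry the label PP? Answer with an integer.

5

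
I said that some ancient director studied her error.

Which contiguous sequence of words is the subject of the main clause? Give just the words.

The subject of the main clause is the NP immediately before the verb "said": "I".

I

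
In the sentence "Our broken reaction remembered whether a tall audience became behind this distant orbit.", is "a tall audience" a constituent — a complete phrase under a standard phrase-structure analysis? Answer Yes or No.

Yes

The sequence corresponds to a single NP node — the noun phrase "a tall audience".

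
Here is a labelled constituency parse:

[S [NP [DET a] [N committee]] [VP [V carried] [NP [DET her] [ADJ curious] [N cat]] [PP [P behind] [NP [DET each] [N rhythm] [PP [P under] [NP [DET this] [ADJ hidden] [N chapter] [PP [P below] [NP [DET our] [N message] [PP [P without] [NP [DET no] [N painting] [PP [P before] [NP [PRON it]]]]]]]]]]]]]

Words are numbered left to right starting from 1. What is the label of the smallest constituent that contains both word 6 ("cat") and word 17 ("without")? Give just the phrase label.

VP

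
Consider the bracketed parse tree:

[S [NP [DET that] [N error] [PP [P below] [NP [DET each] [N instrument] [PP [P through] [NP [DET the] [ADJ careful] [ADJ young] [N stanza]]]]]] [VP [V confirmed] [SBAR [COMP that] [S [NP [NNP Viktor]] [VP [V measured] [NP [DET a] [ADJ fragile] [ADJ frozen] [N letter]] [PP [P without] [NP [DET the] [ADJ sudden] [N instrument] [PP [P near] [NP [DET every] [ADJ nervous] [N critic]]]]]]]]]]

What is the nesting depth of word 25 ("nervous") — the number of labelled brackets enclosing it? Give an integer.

10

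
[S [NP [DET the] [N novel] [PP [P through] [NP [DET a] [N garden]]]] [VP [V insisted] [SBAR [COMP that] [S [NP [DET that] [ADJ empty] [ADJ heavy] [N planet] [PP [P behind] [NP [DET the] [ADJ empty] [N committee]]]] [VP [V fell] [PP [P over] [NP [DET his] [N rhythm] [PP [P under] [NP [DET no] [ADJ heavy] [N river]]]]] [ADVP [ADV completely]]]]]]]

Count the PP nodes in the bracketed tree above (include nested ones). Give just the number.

4

Listing each PP by its span: [PP through a garden]; [PP behind the empty committee]; [PP over his rhythm under no heavy river]; [PP under no heavy river] — that makes 4.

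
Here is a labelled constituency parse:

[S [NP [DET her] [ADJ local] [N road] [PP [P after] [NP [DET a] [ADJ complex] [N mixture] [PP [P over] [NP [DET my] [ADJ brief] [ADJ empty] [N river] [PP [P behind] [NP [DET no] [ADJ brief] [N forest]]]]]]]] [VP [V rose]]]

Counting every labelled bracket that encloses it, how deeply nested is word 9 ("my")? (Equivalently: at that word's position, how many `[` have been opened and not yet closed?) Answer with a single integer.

Counting open brackets not yet closed at "my": [S [NP [PP [NP [PP [NP [DET = 7.

7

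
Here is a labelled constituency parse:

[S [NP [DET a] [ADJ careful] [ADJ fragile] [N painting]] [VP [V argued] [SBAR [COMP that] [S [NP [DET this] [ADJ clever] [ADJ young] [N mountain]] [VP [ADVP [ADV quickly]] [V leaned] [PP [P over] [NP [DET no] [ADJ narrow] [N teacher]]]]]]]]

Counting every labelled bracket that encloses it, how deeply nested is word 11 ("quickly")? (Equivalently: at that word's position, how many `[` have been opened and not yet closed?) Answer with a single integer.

Counting open brackets not yet closed at "quickly": [S [VP [SBAR [S [VP [ADVP [ADV = 7.

7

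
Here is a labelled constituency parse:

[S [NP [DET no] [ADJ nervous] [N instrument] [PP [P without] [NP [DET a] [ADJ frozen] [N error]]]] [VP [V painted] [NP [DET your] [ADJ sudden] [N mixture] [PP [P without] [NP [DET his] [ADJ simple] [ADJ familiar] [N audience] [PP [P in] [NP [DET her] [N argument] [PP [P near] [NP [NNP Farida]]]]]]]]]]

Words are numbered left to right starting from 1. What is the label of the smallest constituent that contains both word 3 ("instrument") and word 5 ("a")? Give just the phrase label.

Word 3 lies under S → NP → N; word 5 lies under S → NP → PP → NP → DET. The lowest shared node is the NP.

NP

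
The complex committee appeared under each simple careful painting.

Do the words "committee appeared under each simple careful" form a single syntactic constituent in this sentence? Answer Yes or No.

No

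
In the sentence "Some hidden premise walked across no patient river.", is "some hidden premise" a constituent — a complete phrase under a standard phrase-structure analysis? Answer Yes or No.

The sequence corresponds to a single NP node — the noun phrase "some hidden premise".

Yes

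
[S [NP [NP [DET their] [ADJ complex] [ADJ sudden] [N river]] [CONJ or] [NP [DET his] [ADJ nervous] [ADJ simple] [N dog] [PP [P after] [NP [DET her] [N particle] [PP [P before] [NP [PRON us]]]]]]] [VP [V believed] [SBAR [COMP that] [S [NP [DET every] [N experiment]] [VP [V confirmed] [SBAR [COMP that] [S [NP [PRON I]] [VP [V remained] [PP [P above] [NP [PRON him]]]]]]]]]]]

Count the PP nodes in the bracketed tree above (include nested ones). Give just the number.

3

The PP constituents are: [PP after her particle before us]; [PP before us]; [PP above him]. Total: 3.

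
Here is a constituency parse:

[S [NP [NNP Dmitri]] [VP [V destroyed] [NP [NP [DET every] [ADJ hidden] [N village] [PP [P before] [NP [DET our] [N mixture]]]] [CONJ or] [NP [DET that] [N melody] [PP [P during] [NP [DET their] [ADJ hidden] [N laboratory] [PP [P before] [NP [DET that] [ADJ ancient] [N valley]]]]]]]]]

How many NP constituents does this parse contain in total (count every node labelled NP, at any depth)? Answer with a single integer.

7

Listing each NP by its span: [NP Dmitri]; [NP every hidden village before our mixture or that melody during their hidden laboratory before that ancient valley]; [NP every hidden village before our mixture]; [NP our mixture]; [NP that melody during their hidden laboratory before that ancient valley]; [NP their hidden laboratory before that ancient valley] … — that makes 7.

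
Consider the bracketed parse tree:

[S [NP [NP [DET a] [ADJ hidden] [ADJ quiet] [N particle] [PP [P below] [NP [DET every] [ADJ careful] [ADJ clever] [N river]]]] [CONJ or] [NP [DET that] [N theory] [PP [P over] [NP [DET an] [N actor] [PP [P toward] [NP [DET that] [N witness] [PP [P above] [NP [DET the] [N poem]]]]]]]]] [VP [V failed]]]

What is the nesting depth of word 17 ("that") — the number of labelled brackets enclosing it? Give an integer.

8

Counting open brackets not yet closed at "that": [S [NP [NP [PP [NP [PP [NP [DET = 8.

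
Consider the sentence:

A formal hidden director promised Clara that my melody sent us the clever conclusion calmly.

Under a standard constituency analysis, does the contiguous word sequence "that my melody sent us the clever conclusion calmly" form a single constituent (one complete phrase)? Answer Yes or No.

"that my melody sent us the clever conclusion calmly" is exactly the subordinate clause [SBAR that my melody sent us the clever conclusion calmly], a complete constituent.

Yes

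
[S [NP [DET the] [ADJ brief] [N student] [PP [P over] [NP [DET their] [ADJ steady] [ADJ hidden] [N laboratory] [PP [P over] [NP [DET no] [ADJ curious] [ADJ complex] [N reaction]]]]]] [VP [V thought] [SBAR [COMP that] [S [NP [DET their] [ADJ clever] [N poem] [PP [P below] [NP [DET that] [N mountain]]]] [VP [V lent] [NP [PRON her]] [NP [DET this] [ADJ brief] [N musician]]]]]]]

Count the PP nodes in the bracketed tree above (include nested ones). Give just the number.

3

Listing each PP by its span: [PP over their steady hidden laboratory over no curious complex reaction]; [PP over no curious complex reaction]; [PP below that mountain] — that makes 3.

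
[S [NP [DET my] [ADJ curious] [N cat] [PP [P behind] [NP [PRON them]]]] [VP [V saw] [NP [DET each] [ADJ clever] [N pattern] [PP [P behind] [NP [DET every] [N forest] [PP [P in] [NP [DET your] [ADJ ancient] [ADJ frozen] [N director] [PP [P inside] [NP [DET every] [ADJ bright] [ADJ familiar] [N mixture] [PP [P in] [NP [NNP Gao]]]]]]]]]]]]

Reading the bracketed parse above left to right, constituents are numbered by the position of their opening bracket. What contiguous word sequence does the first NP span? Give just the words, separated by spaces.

my curious cat behind them

The NP opening brackets appear, in order, over: "my curious cat behind them"; "them"; "each clever pattern behind every forest in your ancient frozen director inside every bright familiar mixture in Gao"; "every forest in your ancient frozen director inside every bright familiar mixture in Gao"; "your ancient frozen director inside every bright familiar mixture in Gao"; "every bright familiar mixture in Gao"; "Gao". The first one spans "my curious cat behind them".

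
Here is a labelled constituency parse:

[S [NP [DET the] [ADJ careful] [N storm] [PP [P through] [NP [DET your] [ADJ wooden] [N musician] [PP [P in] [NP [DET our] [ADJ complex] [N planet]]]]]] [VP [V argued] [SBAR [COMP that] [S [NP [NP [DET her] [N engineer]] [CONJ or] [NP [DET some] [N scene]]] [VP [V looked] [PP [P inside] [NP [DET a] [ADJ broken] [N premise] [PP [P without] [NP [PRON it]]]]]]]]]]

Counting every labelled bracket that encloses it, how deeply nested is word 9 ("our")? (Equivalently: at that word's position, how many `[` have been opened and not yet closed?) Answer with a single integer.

7

The word sits inside DET, which is inside NP, inside PP, inside NP, inside PP, inside NP, inside S — 7 brackets in all.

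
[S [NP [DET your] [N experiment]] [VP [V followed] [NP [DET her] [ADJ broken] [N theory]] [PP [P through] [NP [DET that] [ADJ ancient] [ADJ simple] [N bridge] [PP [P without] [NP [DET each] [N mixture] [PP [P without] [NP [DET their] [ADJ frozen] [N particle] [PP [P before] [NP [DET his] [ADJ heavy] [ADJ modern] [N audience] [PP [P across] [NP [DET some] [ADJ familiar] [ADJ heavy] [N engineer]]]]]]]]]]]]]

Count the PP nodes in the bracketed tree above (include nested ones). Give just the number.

5

The PP constituents are: [PP through that ancient simple bridge without each mixture without their frozen particle before his heavy modern audience across some familiar heavy engineer]; [PP without each mixture without their frozen particle before his heavy modern audience across some familiar heavy engineer]; [PP without their frozen particle before his heavy modern audience across some familiar heavy engineer]; [PP before his heavy modern audience across some familiar heavy engineer]; [PP across some familiar heavy engineer]. Total: 5.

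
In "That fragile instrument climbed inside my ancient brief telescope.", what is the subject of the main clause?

that fragile instrument

In the main clause the verb is "climbed"; the NP preceding it, "that fragile instrument", is the subject.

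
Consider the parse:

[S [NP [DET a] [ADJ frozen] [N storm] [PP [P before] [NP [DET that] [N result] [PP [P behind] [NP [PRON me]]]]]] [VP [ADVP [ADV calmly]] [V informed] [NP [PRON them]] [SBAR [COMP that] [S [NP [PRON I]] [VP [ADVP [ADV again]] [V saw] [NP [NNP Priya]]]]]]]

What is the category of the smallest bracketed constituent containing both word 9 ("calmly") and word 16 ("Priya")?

VP

The smallest bracket enclosing both words is [VP calmly informed them that I again saw Priya], so the label is VP.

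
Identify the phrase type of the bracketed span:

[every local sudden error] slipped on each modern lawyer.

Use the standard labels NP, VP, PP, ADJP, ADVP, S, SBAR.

NP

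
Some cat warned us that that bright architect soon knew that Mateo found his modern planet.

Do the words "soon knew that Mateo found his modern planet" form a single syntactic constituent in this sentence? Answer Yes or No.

Yes

"soon knew that Mateo found his modern planet" is exactly the verb phrase [VP soon knew that Mateo found his modern planet], a complete constituent.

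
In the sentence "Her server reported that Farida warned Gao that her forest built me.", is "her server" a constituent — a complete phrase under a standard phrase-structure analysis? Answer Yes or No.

Yes

"her server" is exactly the noun phrase [NP her server], a complete constituent.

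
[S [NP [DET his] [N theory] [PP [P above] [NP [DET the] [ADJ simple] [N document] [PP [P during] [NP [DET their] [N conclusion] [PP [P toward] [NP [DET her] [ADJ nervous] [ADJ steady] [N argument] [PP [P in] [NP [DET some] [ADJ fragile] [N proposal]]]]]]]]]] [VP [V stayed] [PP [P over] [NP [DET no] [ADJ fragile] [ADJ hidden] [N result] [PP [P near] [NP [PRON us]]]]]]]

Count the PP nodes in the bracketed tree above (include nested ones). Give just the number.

6

The PP constituents are: [PP above the simple document during their conclusion toward her nervous steady argument in some fragile proposal]; [PP during their conclusion toward her nervous steady argument in some fragile proposal]; [PP toward her nervous steady argument in some fragile proposal]; [PP in some fragile proposal]; [PP over no fragile hidden result near us]; [PP near us]. Total: 6.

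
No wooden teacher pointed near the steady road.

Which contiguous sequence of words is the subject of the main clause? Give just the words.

In the main clause the verb is "pointed"; the NP preceding it, "no wooden teacher", is the subject.

no wooden teacher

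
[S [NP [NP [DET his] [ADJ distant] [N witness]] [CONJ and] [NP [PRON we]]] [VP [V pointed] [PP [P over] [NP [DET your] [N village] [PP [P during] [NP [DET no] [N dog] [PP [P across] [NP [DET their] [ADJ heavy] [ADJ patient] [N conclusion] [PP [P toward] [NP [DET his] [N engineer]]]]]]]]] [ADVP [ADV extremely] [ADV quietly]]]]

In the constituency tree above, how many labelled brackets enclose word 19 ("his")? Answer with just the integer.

11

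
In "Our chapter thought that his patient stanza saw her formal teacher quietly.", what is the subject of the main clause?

our chapter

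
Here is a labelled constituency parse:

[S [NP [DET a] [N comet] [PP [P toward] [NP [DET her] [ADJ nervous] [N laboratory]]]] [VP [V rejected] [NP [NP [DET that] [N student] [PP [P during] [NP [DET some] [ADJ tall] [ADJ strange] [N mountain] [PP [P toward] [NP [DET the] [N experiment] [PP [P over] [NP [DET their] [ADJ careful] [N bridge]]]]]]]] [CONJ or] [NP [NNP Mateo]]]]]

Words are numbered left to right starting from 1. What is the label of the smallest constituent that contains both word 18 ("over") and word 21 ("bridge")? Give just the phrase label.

The smallest bracket enclosing both words is [PP over their careful bridge], so the label is PP.

PP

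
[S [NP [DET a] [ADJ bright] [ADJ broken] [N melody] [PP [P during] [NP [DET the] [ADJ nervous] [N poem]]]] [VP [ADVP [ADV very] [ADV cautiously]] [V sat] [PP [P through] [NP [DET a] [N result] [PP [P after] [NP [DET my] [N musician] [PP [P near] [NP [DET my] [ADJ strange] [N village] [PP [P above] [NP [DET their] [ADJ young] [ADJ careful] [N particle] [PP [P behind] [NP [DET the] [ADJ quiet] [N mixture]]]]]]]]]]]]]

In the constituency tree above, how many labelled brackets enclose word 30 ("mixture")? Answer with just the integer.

Path from the root down to the word: S → VP → PP → NP → PP → NP → PP → NP → PP → NP → PP → NP → N. That is 13 enclosing brackets.

13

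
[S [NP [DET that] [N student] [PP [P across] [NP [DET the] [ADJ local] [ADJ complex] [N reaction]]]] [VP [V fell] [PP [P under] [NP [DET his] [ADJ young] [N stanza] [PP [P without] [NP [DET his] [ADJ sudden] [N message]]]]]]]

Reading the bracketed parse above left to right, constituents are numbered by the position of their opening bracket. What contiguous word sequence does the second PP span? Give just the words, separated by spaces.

under his young stanza without his sudden message

The PP opening brackets appear, in order, over: "across the local complex reaction"; "under his young stanza without his sudden message"; "without his sudden message". The second one spans "under his young stanza without his sudden message".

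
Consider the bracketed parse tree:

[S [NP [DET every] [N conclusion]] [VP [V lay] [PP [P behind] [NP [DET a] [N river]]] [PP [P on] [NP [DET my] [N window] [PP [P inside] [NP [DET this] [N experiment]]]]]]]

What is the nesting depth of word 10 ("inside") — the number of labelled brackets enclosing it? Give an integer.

6

Path from the root down to the word: S → VP → PP → NP → PP → P. That is 6 enclosing brackets.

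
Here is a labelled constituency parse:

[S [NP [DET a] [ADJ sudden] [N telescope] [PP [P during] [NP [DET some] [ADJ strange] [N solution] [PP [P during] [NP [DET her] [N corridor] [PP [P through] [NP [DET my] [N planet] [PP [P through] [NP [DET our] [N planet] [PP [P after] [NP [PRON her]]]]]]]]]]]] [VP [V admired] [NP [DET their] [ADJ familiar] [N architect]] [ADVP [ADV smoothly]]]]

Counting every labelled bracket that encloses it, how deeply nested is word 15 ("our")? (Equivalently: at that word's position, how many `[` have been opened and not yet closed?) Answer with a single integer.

The word sits inside DET, which is inside NP, inside PP, inside NP, inside PP, inside NP, inside PP, inside NP, inside PP, inside NP, inside S — 11 brackets in all.

11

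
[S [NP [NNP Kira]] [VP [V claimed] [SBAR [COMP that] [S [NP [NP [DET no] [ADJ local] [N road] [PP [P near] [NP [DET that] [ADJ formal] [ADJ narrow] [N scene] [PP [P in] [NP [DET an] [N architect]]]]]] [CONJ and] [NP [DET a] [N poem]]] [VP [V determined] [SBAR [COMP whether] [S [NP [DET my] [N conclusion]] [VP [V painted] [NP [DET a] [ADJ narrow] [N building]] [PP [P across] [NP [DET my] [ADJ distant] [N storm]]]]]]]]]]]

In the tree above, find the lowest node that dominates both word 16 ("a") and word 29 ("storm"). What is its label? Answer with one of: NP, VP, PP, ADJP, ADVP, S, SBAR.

S

Word 16 lies under S → VP → SBAR → S → NP → NP → DET; word 29 lies under S → VP → SBAR → S → VP → SBAR → S → VP → PP → NP → N. The lowest shared node is the S.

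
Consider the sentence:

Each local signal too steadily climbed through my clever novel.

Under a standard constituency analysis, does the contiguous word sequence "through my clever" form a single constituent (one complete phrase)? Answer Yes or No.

No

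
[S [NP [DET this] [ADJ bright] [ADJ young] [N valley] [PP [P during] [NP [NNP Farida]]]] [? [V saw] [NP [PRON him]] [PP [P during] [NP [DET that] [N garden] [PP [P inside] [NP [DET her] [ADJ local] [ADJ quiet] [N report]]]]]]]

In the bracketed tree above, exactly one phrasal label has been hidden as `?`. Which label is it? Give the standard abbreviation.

VP

Looking at what the `?` directly dominates — V 'saw', NP, PP — this is a verb phrase (VP).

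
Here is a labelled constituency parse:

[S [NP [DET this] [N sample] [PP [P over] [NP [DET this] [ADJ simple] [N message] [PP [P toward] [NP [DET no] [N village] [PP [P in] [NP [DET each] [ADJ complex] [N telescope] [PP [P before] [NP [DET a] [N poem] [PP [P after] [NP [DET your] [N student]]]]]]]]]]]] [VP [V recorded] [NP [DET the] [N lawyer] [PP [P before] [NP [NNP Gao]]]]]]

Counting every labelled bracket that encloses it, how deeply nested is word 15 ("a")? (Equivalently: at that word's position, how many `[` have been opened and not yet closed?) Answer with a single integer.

11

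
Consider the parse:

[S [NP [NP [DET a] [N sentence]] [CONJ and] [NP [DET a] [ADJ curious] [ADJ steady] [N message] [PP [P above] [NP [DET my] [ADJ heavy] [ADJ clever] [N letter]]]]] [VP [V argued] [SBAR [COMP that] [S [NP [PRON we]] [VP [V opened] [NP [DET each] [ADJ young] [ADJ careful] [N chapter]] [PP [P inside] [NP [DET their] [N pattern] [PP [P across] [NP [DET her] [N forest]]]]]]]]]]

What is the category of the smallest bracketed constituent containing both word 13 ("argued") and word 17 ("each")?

Both words fall inside [VP argued that we opened each young careful chapter inside their pattern across her forest] (words 13–26), and no smaller constituent contains them both. Label: VP.

VP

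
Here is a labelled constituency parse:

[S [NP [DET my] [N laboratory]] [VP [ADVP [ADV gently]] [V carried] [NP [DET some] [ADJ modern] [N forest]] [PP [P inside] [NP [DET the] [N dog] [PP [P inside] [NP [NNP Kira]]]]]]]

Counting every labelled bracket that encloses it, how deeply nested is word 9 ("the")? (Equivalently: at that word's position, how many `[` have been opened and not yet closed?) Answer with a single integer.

Counting open brackets not yet closed at "the": [S [VP [PP [NP [DET = 5.

5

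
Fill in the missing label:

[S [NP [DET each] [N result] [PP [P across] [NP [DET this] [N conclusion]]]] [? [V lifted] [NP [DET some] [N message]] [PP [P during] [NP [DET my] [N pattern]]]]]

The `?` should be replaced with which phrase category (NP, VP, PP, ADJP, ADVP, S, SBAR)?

VP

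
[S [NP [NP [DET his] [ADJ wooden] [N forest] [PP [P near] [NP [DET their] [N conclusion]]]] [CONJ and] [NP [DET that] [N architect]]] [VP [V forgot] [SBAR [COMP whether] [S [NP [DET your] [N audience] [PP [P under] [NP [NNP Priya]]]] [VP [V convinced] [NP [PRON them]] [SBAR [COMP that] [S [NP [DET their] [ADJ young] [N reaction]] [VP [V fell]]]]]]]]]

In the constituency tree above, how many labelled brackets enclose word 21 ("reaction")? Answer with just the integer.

Counting open brackets not yet closed at "reaction": [S [VP [SBAR [S [VP [SBAR [S [NP [N = 9.

9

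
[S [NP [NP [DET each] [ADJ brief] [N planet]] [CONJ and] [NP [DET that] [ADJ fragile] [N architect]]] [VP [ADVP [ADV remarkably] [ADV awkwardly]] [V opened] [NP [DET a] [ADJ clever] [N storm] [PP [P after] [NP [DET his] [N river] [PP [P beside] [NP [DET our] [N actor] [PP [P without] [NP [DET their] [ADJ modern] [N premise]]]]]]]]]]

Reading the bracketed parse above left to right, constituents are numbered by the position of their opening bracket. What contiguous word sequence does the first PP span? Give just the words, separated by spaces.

after his river beside our actor without their modern premise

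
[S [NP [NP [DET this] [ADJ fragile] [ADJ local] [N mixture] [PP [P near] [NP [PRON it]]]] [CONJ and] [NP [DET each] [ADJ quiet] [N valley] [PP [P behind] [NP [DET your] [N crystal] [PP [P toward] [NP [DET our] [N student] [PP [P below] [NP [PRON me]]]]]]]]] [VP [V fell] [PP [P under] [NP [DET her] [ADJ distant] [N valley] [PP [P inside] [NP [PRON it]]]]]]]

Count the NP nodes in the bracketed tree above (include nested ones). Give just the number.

The NP constituents are: [NP this fragile local mixture near it and each quiet valley behind your crystal toward our student below me]; [NP this fragile local mixture near it]; [NP it]; [NP each quiet valley behind your crystal toward our student below me]; [NP your crystal toward our student below me]; [NP our student below me] …. Total: 9.

9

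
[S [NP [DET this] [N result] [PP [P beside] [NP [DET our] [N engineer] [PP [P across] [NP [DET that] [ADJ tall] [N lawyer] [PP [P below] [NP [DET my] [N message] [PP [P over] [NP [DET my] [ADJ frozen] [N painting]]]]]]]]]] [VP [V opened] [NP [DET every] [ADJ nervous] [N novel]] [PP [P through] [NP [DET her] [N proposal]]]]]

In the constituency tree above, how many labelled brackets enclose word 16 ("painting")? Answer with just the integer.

Path from the root down to the word: S → NP → PP → NP → PP → NP → PP → NP → PP → NP → N. That is 11 enclosing brackets.

11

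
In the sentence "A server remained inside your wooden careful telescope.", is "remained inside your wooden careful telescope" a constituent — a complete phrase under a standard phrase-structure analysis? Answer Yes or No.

The sequence corresponds to a single VP node — the verb phrase "remained inside your wooden careful telescope".

Yes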